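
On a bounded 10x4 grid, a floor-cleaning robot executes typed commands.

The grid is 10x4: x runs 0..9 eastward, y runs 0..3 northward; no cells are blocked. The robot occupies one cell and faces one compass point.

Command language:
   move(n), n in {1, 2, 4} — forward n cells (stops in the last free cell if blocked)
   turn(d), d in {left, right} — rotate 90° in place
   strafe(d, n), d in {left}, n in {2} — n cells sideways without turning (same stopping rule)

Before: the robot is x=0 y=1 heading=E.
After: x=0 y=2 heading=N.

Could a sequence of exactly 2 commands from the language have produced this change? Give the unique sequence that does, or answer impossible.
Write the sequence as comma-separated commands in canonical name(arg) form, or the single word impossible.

turn(left), move(1)

key: position moved to (0,2) AND the heading swung to N — translation plus rotation needed
start: x=0 y=1 heading=E
[1] after turn(left): x=0 y=1 heading=N
[2] after move(1): x=0 y=2 heading=N
uniquely the one of 36 2-step routes that fits.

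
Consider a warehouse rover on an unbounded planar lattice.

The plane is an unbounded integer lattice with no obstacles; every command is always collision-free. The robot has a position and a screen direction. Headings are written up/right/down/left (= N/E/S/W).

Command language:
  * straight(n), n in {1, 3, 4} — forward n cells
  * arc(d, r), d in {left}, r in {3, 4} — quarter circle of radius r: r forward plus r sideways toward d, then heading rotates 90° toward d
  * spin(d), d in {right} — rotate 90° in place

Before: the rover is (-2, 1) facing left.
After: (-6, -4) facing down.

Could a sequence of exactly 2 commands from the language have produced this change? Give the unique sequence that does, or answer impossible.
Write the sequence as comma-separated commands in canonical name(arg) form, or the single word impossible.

key: position moved to (-6,-4) AND the heading swung to S — translation plus rotation needed
t0: (-2, 1) facing left
1. arc(left, 4) → (-6, -3) facing down
2. straight(1) → (-6, -4) facing down
no rival 2-sequence matches.

arc(left, 4), straight(1)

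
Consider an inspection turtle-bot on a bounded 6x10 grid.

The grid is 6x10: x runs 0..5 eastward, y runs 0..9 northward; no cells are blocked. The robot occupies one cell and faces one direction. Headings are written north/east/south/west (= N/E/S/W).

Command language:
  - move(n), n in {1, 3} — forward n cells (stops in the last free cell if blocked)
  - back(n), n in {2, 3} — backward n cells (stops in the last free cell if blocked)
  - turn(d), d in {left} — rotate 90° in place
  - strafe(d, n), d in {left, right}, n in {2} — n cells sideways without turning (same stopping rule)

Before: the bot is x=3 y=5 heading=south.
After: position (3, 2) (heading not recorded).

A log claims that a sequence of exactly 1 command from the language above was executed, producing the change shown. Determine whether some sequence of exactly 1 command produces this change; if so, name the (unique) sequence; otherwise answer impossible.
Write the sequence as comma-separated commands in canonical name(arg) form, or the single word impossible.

move(3)

initial: x=3 y=5 heading=south
1. move(3) → x=3 y=2 heading=south
all 7 alternatives checked — unique.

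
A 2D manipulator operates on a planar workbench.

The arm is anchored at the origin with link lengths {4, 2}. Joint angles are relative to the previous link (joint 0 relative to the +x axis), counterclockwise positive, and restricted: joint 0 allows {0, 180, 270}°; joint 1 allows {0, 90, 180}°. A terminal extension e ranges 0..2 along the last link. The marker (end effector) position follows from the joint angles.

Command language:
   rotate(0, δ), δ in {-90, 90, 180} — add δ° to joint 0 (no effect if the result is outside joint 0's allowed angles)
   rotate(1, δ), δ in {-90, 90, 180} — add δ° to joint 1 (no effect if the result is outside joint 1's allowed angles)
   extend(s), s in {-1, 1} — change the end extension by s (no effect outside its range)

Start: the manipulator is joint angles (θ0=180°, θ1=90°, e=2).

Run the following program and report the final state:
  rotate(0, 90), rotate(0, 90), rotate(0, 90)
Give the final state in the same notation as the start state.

joint angles (θ0=0°, θ1=90°, e=2)

from: joint angles (θ0=180°, θ1=90°, e=2)
1. rotate(0, 90) → joint angles (θ0=270°, θ1=90°, e=2)
2. rotate(0, 90) → joint angles (θ0=0°, θ1=90°, e=2)
3. rotate(0, 90) → joint angles (θ0=0°, θ1=90°, e=2)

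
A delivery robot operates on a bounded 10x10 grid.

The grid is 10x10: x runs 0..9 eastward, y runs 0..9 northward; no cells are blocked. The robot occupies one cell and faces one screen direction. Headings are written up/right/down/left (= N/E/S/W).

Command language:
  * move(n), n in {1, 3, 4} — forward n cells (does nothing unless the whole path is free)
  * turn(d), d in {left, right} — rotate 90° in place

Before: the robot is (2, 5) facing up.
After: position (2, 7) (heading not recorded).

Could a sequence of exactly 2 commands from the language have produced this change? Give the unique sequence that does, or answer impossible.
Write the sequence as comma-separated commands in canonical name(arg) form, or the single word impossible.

move(1), move(1)

from: (2, 5) facing up
1. move(1) → (2, 6) facing up
2. move(1) → (2, 7) facing up
all 25 alternatives checked — unique.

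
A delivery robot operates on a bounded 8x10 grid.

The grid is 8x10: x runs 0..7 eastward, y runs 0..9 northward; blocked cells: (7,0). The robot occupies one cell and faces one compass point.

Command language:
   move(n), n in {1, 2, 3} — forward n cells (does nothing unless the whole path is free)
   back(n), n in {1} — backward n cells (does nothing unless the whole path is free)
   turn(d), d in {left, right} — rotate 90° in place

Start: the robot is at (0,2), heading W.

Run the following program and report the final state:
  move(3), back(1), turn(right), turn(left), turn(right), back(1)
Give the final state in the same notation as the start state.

initial: at (0,2), heading W
[1] after move(3): at (0,2), heading W
[2] after back(1): at (1,2), heading W
[3] after turn(right): at (1,2), heading N
[4] after turn(left): at (1,2), heading W
[5] after turn(right): at (1,2), heading N
[6] after back(1): at (1,1), heading N

at (1,1), heading N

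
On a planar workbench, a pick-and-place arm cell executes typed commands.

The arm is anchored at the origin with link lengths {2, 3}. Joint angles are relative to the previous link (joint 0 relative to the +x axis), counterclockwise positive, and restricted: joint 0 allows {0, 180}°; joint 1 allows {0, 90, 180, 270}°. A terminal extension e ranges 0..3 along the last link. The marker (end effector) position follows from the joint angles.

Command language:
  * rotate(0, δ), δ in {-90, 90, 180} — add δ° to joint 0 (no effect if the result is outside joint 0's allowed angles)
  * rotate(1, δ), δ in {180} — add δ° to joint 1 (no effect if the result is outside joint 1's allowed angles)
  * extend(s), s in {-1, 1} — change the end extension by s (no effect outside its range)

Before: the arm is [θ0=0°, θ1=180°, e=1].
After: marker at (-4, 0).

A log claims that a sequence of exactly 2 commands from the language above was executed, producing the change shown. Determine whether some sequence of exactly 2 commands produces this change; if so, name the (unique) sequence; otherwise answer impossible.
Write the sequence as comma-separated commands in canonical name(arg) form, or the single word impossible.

t0: [θ0=0°, θ1=180°, e=1]
t=1 extend(1) ⇒ [θ0=0°, θ1=180°, e=2]
t=2 extend(1) ⇒ [θ0=0°, θ1=180°, e=3]
uniquely the one of 36 2-step routes that fits.

extend(1), extend(1)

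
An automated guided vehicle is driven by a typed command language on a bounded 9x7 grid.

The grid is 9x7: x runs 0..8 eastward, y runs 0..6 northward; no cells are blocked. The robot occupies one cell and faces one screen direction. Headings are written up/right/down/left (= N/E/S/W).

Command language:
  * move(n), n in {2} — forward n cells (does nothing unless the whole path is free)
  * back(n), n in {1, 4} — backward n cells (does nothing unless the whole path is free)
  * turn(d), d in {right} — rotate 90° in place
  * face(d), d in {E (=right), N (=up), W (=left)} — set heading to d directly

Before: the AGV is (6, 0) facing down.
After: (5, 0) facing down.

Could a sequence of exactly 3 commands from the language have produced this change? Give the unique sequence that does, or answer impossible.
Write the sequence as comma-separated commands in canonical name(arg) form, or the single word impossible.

face(E), back(1), turn(right)

key: order matters: swapping face(E) and turn(right) lands elsewhere
initial: (6, 0) facing down
step 1 (face(E)): (6, 0) facing right
step 2 (back(1)): (5, 0) facing right
step 3 (turn(right)): (5, 0) facing down
no rival 3-sequence matches.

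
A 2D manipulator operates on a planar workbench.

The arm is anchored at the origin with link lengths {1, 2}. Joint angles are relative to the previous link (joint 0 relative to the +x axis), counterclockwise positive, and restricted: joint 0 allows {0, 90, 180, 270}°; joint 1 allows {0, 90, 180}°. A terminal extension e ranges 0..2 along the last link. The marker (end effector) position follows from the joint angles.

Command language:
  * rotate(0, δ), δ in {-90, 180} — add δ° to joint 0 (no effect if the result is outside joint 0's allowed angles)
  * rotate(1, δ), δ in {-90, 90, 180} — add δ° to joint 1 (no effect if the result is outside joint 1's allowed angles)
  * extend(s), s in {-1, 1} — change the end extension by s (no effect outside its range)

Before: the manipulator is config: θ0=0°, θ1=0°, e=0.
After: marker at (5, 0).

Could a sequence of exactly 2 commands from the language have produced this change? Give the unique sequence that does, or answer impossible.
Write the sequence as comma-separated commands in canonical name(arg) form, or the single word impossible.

t0: config: θ0=0°, θ1=0°, e=0
[1] after extend(1): config: θ0=0°, θ1=0°, e=1
[2] after extend(1): config: θ0=0°, θ1=0°, e=2
uniquely the one of 49 2-step routes that fits.

extend(1), extend(1)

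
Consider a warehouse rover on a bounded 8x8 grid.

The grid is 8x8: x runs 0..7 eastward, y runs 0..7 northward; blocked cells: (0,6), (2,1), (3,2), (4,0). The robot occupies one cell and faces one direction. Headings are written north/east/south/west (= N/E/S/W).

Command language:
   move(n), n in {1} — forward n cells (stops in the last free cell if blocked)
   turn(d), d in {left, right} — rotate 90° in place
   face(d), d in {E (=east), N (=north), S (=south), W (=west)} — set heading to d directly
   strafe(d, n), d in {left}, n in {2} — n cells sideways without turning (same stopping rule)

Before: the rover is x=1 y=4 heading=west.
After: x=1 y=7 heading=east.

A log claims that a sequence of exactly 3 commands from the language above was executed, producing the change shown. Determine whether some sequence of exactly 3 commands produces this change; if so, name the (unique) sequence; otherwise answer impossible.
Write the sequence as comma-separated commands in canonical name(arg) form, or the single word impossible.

key: running strafe(left, 2) before face(E) would end elsewhere — order is forced
from: x=1 y=4 heading=west
t=1 face(E) ⇒ x=1 y=4 heading=east
t=2 strafe(left, 2) ⇒ x=1 y=6 heading=east
t=3 strafe(left, 2) ⇒ x=1 y=7 heading=east
uniquely the one of 512 3-step routes that fits.

face(E), strafe(left, 2), strafe(left, 2)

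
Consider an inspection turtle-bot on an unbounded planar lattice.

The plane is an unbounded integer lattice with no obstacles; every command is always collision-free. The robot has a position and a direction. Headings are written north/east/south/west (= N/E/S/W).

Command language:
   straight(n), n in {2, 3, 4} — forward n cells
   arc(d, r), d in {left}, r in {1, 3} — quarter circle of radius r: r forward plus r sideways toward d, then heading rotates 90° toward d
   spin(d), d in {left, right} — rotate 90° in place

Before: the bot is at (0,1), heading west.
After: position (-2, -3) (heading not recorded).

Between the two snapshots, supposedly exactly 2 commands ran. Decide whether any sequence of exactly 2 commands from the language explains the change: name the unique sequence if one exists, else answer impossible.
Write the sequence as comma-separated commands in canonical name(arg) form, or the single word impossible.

arc(left, 3), arc(left, 1)

key: order matters: swapping arc(left, 3) and arc(left, 1) lands elsewhere
t0: at (0,1), heading west
step 1 (arc(left, 3)): at (-3,-2), heading south
step 2 (arc(left, 1)): at (-2,-3), heading east
all 49 alternatives checked — unique.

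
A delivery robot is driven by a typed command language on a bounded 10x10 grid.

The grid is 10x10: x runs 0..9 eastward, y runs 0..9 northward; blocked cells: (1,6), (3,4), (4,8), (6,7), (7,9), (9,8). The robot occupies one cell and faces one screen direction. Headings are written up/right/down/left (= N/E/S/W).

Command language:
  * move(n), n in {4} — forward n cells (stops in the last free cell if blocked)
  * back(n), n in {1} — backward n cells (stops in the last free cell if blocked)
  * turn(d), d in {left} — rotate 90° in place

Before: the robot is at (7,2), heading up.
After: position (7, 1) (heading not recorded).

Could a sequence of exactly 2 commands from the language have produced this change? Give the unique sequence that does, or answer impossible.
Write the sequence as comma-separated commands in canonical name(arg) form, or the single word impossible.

back(1), turn(left)

key: order matters: swapping back(1) and turn(left) lands elsewhere
t0: at (7,2), heading up
t=1 back(1) ⇒ at (7,1), heading up
t=2 turn(left) ⇒ at (7,1), heading left
all 9 alternatives checked — unique.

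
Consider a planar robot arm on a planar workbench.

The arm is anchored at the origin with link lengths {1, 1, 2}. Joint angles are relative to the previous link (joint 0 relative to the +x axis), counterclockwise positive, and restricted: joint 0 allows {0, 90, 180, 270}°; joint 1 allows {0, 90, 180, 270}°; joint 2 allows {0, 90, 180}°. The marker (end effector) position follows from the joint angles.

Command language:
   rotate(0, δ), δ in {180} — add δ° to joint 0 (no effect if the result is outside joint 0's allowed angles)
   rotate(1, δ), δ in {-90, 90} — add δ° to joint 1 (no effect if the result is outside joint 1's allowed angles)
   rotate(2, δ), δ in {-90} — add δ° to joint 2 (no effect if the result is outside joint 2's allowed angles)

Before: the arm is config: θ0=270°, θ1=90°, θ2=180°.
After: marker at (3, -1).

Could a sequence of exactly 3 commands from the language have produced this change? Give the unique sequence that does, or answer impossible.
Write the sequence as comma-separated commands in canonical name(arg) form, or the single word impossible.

t0: config: θ0=270°, θ1=90°, θ2=180°
step 1 (rotate(2, -90)): config: θ0=270°, θ1=90°, θ2=90°
step 2 (rotate(2, -90)): config: θ0=270°, θ1=90°, θ2=0°
step 3 (rotate(2, -90)): config: θ0=270°, θ1=90°, θ2=0°
no rival 3-sequence matches.

rotate(2, -90), rotate(2, -90), rotate(2, -90)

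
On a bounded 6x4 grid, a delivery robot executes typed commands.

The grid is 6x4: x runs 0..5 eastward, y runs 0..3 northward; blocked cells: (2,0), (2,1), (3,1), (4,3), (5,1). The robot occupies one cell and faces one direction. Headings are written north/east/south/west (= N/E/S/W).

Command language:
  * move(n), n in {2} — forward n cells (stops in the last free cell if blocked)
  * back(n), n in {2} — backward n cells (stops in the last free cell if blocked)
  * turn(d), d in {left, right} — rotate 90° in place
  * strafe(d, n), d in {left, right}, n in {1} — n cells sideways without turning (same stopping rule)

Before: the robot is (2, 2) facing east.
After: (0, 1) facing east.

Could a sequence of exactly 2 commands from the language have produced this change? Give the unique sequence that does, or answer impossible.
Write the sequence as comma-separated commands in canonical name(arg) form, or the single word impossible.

back(2), strafe(right, 1)

key: heading stays E — no command in the sequence turns
start: (2, 2) facing east
[1] after back(2): (0, 2) facing east
[2] after strafe(right, 1): (0, 1) facing east
all 36 alternatives checked — unique.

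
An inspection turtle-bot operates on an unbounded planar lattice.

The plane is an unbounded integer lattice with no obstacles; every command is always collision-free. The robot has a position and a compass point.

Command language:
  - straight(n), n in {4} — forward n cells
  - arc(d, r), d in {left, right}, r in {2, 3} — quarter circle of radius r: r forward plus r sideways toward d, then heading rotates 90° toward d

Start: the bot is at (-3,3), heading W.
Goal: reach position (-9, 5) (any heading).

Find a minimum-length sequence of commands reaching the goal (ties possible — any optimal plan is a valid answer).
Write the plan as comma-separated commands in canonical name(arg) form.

straight(4), arc(right, 2)

initial: at (-3,3), heading W
1. straight(4) → at (-7,3), heading W
2. arc(right, 2) → at (-9,5), heading N
no 1-step plan works, so 2 is optimal.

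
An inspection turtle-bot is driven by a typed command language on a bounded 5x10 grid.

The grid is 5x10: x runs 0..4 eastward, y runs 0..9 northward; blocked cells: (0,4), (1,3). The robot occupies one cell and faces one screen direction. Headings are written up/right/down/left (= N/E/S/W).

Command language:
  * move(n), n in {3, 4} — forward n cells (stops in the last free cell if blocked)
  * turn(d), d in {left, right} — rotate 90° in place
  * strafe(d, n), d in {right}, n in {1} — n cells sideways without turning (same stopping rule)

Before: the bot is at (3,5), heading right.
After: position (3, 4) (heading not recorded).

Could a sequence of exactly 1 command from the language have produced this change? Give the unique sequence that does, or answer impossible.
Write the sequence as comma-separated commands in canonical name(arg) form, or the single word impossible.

t0: at (3,5), heading right
t=1 strafe(right, 1) ⇒ at (3,4), heading right
no rival 1-sequence matches.

strafe(right, 1)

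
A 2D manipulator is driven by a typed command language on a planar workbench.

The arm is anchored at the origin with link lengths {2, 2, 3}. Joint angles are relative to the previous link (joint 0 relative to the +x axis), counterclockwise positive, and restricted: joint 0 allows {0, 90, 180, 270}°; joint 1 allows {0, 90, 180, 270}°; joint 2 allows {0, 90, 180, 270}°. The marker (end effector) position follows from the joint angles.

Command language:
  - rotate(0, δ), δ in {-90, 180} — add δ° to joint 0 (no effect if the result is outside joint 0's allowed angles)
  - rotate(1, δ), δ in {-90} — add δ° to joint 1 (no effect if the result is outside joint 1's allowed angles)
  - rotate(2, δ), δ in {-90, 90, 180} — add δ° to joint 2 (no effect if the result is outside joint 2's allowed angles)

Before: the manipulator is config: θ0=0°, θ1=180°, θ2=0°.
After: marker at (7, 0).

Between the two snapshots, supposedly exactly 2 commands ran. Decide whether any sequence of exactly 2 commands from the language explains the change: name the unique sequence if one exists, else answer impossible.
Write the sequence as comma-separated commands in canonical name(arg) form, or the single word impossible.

begin: config: θ0=0°, θ1=180°, θ2=0°
1. rotate(1, -90) → config: θ0=0°, θ1=90°, θ2=0°
2. rotate(1, -90) → config: θ0=0°, θ1=0°, θ2=0°
no rival 2-sequence matches.

rotate(1, -90), rotate(1, -90)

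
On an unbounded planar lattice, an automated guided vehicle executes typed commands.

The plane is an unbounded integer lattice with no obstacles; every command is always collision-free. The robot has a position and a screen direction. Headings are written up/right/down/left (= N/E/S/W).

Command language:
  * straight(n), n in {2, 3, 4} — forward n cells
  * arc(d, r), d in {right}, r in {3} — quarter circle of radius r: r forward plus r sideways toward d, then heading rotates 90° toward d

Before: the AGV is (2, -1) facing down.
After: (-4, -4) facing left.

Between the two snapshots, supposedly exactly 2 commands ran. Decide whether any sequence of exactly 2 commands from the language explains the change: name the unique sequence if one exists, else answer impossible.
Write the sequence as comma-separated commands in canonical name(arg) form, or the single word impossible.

key: order matters: swapping arc(right, 3) and straight(3) lands elsewhere
initial: (2, -1) facing down
t=1 arc(right, 3) ⇒ (-1, -4) facing left
t=2 straight(3) ⇒ (-4, -4) facing left
all 16 alternatives checked — unique.

arc(right, 3), straight(3)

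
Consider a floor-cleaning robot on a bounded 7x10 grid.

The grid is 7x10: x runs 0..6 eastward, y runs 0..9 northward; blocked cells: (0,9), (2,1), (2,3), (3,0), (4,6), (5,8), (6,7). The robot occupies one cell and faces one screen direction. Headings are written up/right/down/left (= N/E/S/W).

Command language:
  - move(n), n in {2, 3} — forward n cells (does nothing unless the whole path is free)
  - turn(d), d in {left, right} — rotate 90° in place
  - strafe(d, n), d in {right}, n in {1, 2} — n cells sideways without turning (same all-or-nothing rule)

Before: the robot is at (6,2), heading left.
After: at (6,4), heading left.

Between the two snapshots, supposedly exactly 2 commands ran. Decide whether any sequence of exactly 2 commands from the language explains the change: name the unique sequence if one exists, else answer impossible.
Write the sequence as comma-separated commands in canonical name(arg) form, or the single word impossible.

strafe(right, 1), strafe(right, 1)

key: still facing W at the end — nothing in the sequence rotates
begin: at (6,2), heading left
t=1 strafe(right, 1) ⇒ at (6,3), heading left
t=2 strafe(right, 1) ⇒ at (6,4), heading left
no other 2-command option fits: unique.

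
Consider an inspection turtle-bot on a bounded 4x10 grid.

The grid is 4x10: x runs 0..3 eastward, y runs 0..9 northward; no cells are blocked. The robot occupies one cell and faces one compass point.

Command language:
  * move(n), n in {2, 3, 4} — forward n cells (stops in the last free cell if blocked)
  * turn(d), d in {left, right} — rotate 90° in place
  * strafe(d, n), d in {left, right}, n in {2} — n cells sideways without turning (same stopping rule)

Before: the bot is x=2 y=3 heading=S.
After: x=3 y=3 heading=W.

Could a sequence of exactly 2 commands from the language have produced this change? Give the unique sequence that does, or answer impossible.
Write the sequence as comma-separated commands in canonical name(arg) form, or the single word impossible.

key: running turn(right) before strafe(left, 2) would end elsewhere — order is forced
start: x=2 y=3 heading=S
step 1 (strafe(left, 2)): x=3 y=3 heading=S
step 2 (turn(right)): x=3 y=3 heading=W
uniquely the one of 49 2-step routes that fits.

strafe(left, 2), turn(right)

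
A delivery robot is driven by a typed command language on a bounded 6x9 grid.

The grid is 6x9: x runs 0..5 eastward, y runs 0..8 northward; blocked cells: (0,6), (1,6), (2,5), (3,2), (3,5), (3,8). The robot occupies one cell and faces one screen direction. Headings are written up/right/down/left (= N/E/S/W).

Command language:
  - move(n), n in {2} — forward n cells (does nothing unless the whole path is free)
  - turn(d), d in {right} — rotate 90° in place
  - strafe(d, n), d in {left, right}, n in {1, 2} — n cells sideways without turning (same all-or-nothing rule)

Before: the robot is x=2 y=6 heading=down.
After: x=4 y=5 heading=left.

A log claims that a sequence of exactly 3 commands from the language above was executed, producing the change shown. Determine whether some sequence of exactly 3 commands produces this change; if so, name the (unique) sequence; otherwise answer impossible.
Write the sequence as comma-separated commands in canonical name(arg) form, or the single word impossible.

strafe(left, 2), turn(right), strafe(left, 1)

key: order matters: swapping strafe(left, 2) and strafe(left, 1) lands elsewhere
t0: x=2 y=6 heading=down
t=1 strafe(left, 2) ⇒ x=4 y=6 heading=down
t=2 turn(right) ⇒ x=4 y=6 heading=left
t=3 strafe(left, 1) ⇒ x=4 y=5 heading=left
no other 3-command option fits: unique.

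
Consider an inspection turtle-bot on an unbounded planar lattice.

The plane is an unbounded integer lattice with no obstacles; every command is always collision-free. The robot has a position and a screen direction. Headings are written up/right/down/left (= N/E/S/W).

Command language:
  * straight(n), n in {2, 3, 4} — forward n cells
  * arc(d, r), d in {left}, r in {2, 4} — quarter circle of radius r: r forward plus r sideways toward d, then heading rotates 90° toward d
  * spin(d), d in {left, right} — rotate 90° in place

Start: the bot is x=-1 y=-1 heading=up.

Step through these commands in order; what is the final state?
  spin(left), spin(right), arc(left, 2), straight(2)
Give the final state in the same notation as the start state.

x=-5 y=1 heading=left

from: x=-1 y=-1 heading=up
1. spin(left) → x=-1 y=-1 heading=left
2. spin(right) → x=-1 y=-1 heading=up
3. arc(left, 2) → x=-3 y=1 heading=left
4. straight(2) → x=-5 y=1 heading=left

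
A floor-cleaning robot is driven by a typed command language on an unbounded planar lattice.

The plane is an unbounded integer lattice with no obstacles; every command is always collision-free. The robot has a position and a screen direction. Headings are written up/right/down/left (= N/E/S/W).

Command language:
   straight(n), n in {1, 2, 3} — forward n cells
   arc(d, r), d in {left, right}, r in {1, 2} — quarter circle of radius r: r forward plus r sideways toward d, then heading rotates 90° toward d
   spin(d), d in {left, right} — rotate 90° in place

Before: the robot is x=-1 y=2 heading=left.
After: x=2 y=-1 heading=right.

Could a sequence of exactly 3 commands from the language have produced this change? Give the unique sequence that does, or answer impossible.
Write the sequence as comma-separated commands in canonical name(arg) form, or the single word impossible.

key: cell and facing (now E) both changed — the 3 commands mix motion and turning
start: x=-1 y=2 heading=left
[1] after arc(left, 1): x=-2 y=1 heading=down
[2] after arc(left, 2): x=0 y=-1 heading=right
[3] after straight(2): x=2 y=-1 heading=right
all 729 alternatives checked — unique.

arc(left, 1), arc(left, 2), straight(2)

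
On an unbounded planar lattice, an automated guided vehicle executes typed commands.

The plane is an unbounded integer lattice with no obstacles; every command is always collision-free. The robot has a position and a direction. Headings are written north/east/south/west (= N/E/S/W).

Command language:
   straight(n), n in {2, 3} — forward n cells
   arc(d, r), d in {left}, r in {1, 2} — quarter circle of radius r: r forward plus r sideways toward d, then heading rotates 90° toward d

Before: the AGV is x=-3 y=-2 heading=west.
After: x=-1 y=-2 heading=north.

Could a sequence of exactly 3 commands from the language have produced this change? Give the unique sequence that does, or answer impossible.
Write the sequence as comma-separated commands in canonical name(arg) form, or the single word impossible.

arc(left, 1), arc(left, 1), arc(left, 2)

key: order matters: swapping arc(left, 1) and arc(left, 2) lands elsewhere
initial: x=-3 y=-2 heading=west
t=1 arc(left, 1) ⇒ x=-4 y=-3 heading=south
t=2 arc(left, 1) ⇒ x=-3 y=-4 heading=east
t=3 arc(left, 2) ⇒ x=-1 y=-2 heading=north
all 64 alternatives checked — unique.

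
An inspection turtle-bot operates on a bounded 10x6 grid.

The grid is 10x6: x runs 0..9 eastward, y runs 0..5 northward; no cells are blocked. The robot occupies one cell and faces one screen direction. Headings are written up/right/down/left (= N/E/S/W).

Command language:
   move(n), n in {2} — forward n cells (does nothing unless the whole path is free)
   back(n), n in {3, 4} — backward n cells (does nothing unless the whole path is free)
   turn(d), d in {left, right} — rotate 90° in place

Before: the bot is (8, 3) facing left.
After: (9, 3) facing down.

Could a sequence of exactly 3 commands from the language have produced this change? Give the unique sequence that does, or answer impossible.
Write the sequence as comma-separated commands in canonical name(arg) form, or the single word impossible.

move(2), back(3), turn(left)

key: order matters: swapping move(2) and turn(left) lands elsewhere
begin: (8, 3) facing left
1. move(2) → (6, 3) facing left
2. back(3) → (9, 3) facing left
3. turn(left) → (9, 3) facing down
all 125 alternatives checked — unique.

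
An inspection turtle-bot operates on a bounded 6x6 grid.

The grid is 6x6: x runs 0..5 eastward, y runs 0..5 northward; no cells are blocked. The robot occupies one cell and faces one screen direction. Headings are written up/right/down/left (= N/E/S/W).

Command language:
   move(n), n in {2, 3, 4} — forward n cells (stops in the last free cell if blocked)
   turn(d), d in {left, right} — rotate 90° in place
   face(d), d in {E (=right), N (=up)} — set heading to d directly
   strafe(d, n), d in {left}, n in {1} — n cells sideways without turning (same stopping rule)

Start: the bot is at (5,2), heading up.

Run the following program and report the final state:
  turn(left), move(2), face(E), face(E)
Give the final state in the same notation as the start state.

at (3,2), heading right

from: at (5,2), heading up
1. turn(left) → at (5,2), heading left
2. move(2) → at (3,2), heading left
3. face(E) → at (3,2), heading right
4. face(E) → at (3,2), heading right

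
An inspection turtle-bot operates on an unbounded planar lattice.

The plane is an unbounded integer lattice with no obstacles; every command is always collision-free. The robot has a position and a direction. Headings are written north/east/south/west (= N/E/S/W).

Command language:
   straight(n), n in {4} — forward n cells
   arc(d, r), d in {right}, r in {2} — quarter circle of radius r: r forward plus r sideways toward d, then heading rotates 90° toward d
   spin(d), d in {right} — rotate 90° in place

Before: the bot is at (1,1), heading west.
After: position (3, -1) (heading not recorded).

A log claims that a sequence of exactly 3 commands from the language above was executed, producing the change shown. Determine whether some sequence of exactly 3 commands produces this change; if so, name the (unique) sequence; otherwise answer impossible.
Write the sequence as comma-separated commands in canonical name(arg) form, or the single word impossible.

spin(right), spin(right), arc(right, 2)

key: running arc(right, 2) before spin(right) would end elsewhere — order is forced
t0: at (1,1), heading west
step 1 (spin(right)): at (1,1), heading north
step 2 (spin(right)): at (1,1), heading east
step 3 (arc(right, 2)): at (3,-1), heading south
no other 3-command option fits: unique.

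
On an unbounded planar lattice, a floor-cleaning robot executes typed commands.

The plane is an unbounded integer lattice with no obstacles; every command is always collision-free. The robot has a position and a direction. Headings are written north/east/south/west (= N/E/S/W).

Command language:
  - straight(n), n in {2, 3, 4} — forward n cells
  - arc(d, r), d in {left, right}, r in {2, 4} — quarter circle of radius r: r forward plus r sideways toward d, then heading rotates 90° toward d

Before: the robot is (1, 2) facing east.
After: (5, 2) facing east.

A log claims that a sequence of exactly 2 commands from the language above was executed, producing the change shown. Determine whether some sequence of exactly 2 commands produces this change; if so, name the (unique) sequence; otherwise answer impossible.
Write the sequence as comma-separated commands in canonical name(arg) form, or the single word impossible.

straight(2), straight(2)

key: still facing E at the end — nothing in the sequence rotates
begin: (1, 2) facing east
1. straight(2) → (3, 2) facing east
2. straight(2) → (5, 2) facing east
uniquely the one of 49 2-step routes that fits.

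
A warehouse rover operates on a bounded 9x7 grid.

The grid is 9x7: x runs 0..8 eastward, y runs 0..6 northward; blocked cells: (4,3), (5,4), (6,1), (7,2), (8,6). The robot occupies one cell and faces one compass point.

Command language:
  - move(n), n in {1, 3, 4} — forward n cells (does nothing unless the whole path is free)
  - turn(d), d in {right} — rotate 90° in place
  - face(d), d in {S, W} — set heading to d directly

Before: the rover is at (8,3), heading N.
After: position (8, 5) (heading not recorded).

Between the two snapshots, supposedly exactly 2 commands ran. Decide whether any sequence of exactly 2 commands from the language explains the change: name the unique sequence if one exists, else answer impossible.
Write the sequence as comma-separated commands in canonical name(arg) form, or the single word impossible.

t0: at (8,3), heading N
t=1 move(1) ⇒ at (8,4), heading N
t=2 move(1) ⇒ at (8,5), heading N
no rival 2-sequence matches.

move(1), move(1)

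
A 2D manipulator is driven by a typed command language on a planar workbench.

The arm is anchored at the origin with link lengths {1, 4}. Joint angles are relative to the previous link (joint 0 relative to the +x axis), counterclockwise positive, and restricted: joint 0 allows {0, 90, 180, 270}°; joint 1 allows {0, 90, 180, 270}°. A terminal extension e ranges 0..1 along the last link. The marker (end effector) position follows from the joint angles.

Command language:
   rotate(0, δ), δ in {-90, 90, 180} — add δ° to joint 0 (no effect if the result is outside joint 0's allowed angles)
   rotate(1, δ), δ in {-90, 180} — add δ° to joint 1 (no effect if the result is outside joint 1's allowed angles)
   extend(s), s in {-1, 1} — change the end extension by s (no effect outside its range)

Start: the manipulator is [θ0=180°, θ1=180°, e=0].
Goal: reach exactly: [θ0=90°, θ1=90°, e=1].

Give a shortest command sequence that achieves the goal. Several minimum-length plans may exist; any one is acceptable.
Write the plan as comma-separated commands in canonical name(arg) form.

begin: [θ0=180°, θ1=180°, e=0]
[1] after rotate(1, -90): [θ0=180°, θ1=90°, e=0]
[2] after extend(1): [θ0=180°, θ1=90°, e=1]
[3] after rotate(0, -90): [θ0=90°, θ1=90°, e=1]
nothing shorter than 3 reaches the goal.

rotate(1, -90), extend(1), rotate(0, -90)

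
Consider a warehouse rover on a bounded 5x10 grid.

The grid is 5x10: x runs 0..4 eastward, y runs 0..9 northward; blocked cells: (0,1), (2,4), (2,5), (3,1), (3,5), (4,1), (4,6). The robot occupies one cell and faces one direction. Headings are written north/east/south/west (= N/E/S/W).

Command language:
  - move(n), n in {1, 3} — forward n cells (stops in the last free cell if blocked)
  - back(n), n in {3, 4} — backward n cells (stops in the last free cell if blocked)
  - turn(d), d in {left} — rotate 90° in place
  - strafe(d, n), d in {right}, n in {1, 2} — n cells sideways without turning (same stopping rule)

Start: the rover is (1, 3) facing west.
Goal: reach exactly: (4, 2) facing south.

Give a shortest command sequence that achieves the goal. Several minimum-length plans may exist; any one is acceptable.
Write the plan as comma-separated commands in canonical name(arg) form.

back(4), turn(left), move(1)

begin: (1, 3) facing west
t=1 back(4) ⇒ (4, 3) facing west
t=2 turn(left) ⇒ (4, 3) facing south
t=3 move(1) ⇒ (4, 2) facing south
minimal: 3 command(s), checked below 3.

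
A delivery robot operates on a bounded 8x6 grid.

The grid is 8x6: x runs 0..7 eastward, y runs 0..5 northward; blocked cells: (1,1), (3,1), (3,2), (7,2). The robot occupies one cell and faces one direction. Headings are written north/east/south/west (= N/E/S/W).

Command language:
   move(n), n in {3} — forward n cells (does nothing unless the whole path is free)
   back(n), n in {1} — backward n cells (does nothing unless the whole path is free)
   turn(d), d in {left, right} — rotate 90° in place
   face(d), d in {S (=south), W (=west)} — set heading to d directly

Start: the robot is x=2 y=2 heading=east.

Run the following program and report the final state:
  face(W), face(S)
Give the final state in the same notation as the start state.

x=2 y=2 heading=south

t0: x=2 y=2 heading=east
[1] after face(W): x=2 y=2 heading=west
[2] after face(S): x=2 y=2 heading=south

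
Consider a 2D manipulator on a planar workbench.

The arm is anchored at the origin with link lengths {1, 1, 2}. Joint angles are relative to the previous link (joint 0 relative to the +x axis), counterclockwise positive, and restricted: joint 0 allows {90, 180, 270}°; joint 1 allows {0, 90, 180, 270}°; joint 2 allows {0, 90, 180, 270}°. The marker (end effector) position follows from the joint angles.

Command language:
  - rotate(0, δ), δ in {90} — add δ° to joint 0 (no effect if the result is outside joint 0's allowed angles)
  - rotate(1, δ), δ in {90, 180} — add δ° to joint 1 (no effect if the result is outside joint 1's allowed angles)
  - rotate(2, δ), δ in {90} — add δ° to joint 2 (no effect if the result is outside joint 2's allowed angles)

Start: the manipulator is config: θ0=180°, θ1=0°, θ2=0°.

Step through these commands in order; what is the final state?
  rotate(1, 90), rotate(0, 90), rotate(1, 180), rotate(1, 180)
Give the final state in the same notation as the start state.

config: θ0=270°, θ1=90°, θ2=0°

start: config: θ0=180°, θ1=0°, θ2=0°
t=1 rotate(1, 90) ⇒ config: θ0=180°, θ1=90°, θ2=0°
t=2 rotate(0, 90) ⇒ config: θ0=270°, θ1=90°, θ2=0°
t=3 rotate(1, 180) ⇒ config: θ0=270°, θ1=270°, θ2=0°
t=4 rotate(1, 180) ⇒ config: θ0=270°, θ1=90°, θ2=0°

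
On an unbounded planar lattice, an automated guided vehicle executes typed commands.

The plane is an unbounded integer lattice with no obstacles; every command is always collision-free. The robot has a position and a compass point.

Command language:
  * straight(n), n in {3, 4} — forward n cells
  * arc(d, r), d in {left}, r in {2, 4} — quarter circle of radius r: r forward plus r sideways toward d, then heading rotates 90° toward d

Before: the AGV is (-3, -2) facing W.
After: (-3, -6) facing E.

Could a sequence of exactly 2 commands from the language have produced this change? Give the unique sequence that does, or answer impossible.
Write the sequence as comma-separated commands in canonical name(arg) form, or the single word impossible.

key: cell and facing (now E) both changed — the 2 commands mix motion and turning
start: (-3, -2) facing W
t=1 arc(left, 2) ⇒ (-5, -4) facing S
t=2 arc(left, 2) ⇒ (-3, -6) facing E
no rival 2-sequence matches.

arc(left, 2), arc(left, 2)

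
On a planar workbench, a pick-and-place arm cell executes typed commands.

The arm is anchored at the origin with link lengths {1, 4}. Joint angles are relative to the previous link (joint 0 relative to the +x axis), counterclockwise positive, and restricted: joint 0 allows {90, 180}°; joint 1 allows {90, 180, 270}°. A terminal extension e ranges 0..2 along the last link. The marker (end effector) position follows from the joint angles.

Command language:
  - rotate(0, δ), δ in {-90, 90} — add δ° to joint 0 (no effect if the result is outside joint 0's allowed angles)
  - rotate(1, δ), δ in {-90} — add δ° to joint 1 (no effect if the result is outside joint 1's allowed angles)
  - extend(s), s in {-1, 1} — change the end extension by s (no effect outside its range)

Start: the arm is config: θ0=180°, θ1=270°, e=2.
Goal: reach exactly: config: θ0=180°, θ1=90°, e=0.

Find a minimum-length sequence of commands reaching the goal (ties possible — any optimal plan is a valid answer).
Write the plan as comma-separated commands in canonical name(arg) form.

initial: config: θ0=180°, θ1=270°, e=2
step 1 (rotate(1, -90)): config: θ0=180°, θ1=180°, e=2
step 2 (rotate(1, -90)): config: θ0=180°, θ1=90°, e=2
step 3 (extend(-1)): config: θ0=180°, θ1=90°, e=1
step 4 (extend(-1)): config: θ0=180°, θ1=90°, e=0
minimal: 4 command(s), checked below 4.

rotate(1, -90), rotate(1, -90), extend(-1), extend(-1)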